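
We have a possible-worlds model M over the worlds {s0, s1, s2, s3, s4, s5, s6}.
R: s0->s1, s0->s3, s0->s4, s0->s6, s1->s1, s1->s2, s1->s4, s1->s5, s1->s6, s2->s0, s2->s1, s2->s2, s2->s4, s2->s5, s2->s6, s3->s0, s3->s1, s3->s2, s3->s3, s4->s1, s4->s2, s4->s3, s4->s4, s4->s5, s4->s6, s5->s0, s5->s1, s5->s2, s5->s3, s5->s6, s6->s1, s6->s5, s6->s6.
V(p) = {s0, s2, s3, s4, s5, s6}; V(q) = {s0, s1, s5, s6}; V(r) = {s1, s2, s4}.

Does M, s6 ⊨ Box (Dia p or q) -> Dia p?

Recall that Box ψ holds at a world iff ψ holds at every accessible world, and Dia ψ holds iff ψ holds at some accessible world.
At s6: Box (Dia p or q) is true, Dia p is true, so Box (Dia p or q) -> Dia p is true.
  At s6: Box (Dia p or q) requires Dia p or q at every successor {s1, s5, s6}.
      At s1: Dia p is true, q is true, so Dia p or q is true.
      At s5: Dia p is true, q is true, so Dia p or q is true.
      At s6: Dia p is true, q is true, so Dia p or q is true.
  So Box (Dia p or q) is true at s6.
  At s6: Dia p requires p at some successor in {s1, s5, s6}.
    p holds at s5, so Dia p is true at s6.

Yes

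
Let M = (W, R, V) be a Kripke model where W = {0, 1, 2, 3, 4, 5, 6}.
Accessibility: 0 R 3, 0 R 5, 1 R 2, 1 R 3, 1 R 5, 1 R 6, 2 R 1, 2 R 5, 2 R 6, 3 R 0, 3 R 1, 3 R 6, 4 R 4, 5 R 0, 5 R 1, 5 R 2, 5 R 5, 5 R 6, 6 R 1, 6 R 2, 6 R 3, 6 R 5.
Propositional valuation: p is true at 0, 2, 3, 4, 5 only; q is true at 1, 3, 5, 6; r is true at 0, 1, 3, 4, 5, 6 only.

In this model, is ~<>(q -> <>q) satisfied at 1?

At 1: <>(q -> <>q) is true, so ~<>(q -> <>q) is false.
  At 1: <>(q -> <>q) requires q -> <>q at some successor in {2, 3, 5, 6}.
    q -> <>q holds at 2, so <>(q -> <>q) is true at 1.
      At 2: q is false, <>q is true, so q -> <>q is true.

No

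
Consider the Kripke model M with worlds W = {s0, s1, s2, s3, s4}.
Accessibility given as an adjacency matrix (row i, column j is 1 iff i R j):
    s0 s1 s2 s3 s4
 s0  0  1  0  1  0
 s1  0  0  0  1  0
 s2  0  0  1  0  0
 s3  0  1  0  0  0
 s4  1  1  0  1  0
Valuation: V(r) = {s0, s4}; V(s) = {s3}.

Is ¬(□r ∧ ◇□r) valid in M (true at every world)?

Yes

Let φ = ¬(□r ∧ ◇□r). Evaluate φ at each world:
  s0 (successors {s1, s3}): φ is true.
  s1 (successors {s3}): φ is true.
  s2 (successors {s2}): φ is true.
  s3 (successors {s1}): φ is true.
  s4 (successors {s0, s1, s3}): φ is true.
For instance, at s0:
  At s0: □r ∧ ◇□r is false, so ¬(□r ∧ ◇□r) is true.
    At s0: □r is false, ◇□r is false, so □r ∧ ◇□r is false.
      At s0: □r requires r at every successor {s1, s3}.
        r fails at s1, so □r is false at s0.
      At s0: ◇□r requires □r at some successor in {s1, s3}.
        At s1: □r is false.
        At s3: □r is false.
      So ◇□r is false at s0.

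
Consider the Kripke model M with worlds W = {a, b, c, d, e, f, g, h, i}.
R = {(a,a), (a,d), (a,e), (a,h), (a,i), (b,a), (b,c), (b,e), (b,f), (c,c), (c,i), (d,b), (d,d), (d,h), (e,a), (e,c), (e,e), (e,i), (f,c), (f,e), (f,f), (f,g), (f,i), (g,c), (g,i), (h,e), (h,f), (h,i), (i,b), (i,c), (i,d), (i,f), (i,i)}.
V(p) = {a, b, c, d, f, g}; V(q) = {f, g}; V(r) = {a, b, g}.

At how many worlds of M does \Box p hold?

Let φ = \Box p. Evaluate φ at each world:
  a (successors {a, d, e, h, i}): φ is false.
  b (successors {a, c, e, f}): φ is false.
  c (successors {c, i}): φ is false.
  d (successors {b, d, h}): φ is false.
  e (successors {a, c, e, i}): φ is false.
  f (successors {c, e, f, g, i}): φ is false.
  g (successors {c, i}): φ is false.
  h (successors {e, f, i}): φ is false.
  i (successors {b, c, d, f, i}): φ is false.
For instance, at g:
  At g: \Box p requires p at every successor {c, i}.
    p fails at i, so \Box p is false at g.
Satisfying worlds: none.

0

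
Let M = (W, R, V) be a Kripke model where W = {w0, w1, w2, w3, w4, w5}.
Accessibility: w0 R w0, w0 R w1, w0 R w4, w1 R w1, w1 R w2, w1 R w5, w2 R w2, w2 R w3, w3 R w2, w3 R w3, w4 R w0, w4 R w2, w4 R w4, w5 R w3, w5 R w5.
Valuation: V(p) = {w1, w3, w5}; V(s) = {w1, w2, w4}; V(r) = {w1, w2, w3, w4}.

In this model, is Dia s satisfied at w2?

Yes

At w2: Dia s requires s at some successor in {w2, w3}.
  s holds at w2, so Dia s is true at w2.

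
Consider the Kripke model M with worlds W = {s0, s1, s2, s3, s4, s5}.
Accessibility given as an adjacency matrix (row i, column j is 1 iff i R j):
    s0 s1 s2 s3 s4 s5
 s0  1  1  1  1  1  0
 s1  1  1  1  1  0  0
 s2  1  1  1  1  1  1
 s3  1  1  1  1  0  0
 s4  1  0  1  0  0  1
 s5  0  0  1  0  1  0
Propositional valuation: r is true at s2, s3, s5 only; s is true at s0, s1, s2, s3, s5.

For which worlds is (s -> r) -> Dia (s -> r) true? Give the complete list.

s0, s1, s2, s3, s4, s5

Recall that Dia ψ holds at a world iff ψ holds at some accessible world.
Let φ = (s -> r) -> Dia (s -> r). Evaluate φ at each world:
  s0 (successors {s0, s1, s2, s3, s4}): φ is true.
  s1 (successors {s0, s1, s2, s3}): φ is true.
  s2 (successors {s0, s1, s2, s3, s4, s5}): φ is true.
  s3 (successors {s0, s1, s2, s3}): φ is true.
  s4 (successors {s0, s2, s5}): φ is true.
  s5 (successors {s2, s4}): φ is true.
For instance, at s4:
  At s4: s -> r is true, Dia (s -> r) is true, so (s -> r) -> Dia (s -> r) is true.
    At s4: Dia (s -> r) requires s -> r at some successor in {s0, s2, s5}.
      s -> r holds at s2, so Dia (s -> r) is true at s4.
Satisfying worlds: {s0, s1, s2, s3, s4, s5}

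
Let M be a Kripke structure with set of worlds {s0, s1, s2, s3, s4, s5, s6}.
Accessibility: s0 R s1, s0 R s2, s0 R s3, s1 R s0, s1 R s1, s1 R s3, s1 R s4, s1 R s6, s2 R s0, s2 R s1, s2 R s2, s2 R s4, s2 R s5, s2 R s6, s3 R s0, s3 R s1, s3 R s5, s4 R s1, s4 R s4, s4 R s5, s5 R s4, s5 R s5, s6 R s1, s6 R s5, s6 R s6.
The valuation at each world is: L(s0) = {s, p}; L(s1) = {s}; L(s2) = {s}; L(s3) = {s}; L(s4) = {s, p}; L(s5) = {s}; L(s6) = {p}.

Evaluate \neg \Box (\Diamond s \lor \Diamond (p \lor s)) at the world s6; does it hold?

No

Recall that \Box ψ holds at a world iff ψ holds at every accessible world, and \Diamond ψ holds iff ψ holds at some accessible world.
At s6: \Box (\Diamond s \lor \Diamond (p \lor s)) is true, so \neg \Box (\Diamond s \lor \Diamond (p \lor s)) is false.
  At s6: \Box (\Diamond s \lor \Diamond (p \lor s)) requires \Diamond s \lor \Diamond (p \lor s) at every successor {s1, s5, s6}.
      At s1: \Diamond s is true, \Diamond (p \lor s) is true, so \Diamond s \lor \Diamond (p \lor s) is true.
      At s5: \Diamond s is true, \Diamond (p \lor s) is true, so \Diamond s \lor \Diamond (p \lor s) is true.
      At s6: \Diamond s is true, \Diamond (p \lor s) is true, so \Diamond s \lor \Diamond (p \lor s) is true.
  So \Box (\Diamond s \lor \Diamond (p \lor s)) is true at s6.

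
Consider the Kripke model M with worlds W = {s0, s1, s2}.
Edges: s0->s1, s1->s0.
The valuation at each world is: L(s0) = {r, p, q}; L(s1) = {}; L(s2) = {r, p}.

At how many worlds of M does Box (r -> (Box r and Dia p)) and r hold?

2

Let φ = Box (r -> (Box r and Dia p)) and r. Evaluate φ at each world:
  s0 (successors {s1}): φ is true.
  s1 (successors {s0}): φ is false.
  s2 (successors ∅): φ is true.
For instance, at s1:
  At s1: Box (r -> (Box r and Dia p)) is false, r is false, so Box (r -> (Box r and Dia p)) and r is false.
    At s1: Box (r -> (Box r and Dia p)) requires r -> (Box r and Dia p) at every successor {s0}.
      r -> (Box r and Dia p) fails at s0, so Box (r -> (Box r and Dia p)) is false at s1.
Satisfying worlds: {s0, s2}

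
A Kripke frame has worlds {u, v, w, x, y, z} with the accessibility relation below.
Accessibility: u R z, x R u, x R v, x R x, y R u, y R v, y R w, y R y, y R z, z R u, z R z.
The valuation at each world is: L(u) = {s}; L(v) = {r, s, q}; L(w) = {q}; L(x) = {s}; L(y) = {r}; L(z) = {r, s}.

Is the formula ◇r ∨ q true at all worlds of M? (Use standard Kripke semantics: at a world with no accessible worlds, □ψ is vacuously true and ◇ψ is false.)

Yes

Recall that ◇ψ holds at a world iff ψ holds at some accessible world.
Let φ = ◇r ∨ q. Evaluate φ at each world:
  u (successors {z}): φ is true.
  v (successors ∅): φ is true.
  w (successors ∅): φ is true.
  x (successors {u, v, x}): φ is true.
  y (successors {u, v, w, y, z}): φ is true.
  z (successors {u, z}): φ is true.
For instance, at z:
  At z: ◇r is true, q is false, so ◇r ∨ q is true.
    At z: ◇r requires r at some successor in {u, z}.
      r holds at z, so ◇r is true at z.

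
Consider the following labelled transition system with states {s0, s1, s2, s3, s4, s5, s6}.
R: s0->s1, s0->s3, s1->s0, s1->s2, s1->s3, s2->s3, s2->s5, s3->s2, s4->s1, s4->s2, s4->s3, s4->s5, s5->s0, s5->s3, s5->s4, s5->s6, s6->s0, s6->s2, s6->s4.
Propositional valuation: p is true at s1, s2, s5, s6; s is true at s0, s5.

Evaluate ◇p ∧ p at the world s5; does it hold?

Yes

At s5: ◇p is true, p is true, so ◇p ∧ p is true.
  At s5: ◇p requires p at some successor in {s0, s3, s4, s6}.
    p holds at s6, so ◇p is true at s5.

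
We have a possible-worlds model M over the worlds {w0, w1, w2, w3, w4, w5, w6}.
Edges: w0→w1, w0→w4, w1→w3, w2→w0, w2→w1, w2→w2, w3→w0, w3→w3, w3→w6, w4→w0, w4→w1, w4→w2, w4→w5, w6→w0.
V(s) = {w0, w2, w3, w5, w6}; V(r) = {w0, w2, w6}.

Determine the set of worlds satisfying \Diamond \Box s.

w0, w1, w2, w3, w4

Recall that \Box ψ holds at a world iff ψ holds at every accessible world, and \Diamond ψ holds iff ψ holds at some accessible world.
Let φ = \Diamond \Box s. Evaluate φ at each world:
  w0 (successors {w1, w4}): φ is true.
  w1 (successors {w3}): φ is true.
  w2 (successors {w0, w1, w2}): φ is true.
  w3 (successors {w0, w3, w6}): φ is true.
  w4 (successors {w0, w1, w2, w5}): φ is true.
  w5 (successors ∅): φ is false.
  w6 (successors {w0}): φ is false.
For instance, at w4:
  At w4: \Diamond \Box s requires \Box s at some successor in {w0, w1, w2, w5}.
    \Box s holds at w1, so \Diamond \Box s is true at w4.
      At w1: \Box s requires s at every successor {w3}.
        At w3: s is true.
      So \Box s is true at w1.
Satisfying worlds: {w0, w1, w2, w3, w4}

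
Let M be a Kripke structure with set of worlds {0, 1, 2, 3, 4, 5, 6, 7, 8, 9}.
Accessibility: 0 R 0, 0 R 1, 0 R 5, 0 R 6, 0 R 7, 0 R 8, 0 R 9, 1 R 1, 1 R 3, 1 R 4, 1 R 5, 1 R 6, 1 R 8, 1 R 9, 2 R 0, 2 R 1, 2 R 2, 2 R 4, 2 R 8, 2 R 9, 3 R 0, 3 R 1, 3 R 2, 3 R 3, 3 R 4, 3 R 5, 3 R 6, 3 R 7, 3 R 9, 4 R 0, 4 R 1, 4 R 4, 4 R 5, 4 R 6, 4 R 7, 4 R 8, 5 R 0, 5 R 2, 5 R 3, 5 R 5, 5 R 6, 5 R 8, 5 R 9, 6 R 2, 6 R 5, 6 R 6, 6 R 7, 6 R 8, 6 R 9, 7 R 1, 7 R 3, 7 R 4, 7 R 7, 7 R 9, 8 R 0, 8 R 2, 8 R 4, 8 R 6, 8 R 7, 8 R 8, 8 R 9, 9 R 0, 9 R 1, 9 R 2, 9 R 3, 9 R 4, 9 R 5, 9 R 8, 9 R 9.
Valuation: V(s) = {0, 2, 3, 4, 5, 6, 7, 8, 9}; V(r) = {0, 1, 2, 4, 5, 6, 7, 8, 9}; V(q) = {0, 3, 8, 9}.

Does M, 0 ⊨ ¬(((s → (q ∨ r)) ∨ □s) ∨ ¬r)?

At 0: ((s → (q ∨ r)) ∨ □s) ∨ ¬r is true, so ¬(((s → (q ∨ r)) ∨ □s) ∨ ¬r) is false.
  At 0: (s → (q ∨ r)) ∨ □s is true, ¬r is false, so ((s → (q ∨ r)) ∨ □s) ∨ ¬r is true.
    At 0: s → (q ∨ r) is true, □s is false, so (s → (q ∨ r)) ∨ □s is true.
      At 0: □s requires s at every successor {0, 1, 5, 6, 7, 8, 9}.
        s fails at 1, so □s is false at 0.

No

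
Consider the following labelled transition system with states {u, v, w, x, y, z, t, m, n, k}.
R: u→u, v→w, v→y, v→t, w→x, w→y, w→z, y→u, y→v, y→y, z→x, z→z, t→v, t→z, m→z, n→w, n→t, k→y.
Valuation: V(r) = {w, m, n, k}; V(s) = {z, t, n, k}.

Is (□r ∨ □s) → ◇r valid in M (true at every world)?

Let φ = (□r ∨ □s) → ◇r. Evaluate φ at each world:
  u (successors {u}): φ is true.
  v (successors {w, y, t}): φ is true.
  w (successors {x, y, z}): φ is true.
  x (successors ∅): φ is false.
  y (successors {u, v, y}): φ is true.
  z (successors {x, z}): φ is true.
  t (successors {v, z}): φ is true.
  m (successors {z}): φ is false.
  n (successors {w, t}): φ is true.
  k (successors {y}): φ is true.
Detail at x (counterexample):
  At x: □r ∨ □s is true, ◇r is false, so (□r ∨ □s) → ◇r is false.
    At x: □r is true, □s is true, so □r ∨ □s is true.
      At x: no accessible worlds, so □r holds vacuously.
      At x: no accessible worlds, so □s holds vacuously.
    At x: no accessible worlds, so ◇r is false.

No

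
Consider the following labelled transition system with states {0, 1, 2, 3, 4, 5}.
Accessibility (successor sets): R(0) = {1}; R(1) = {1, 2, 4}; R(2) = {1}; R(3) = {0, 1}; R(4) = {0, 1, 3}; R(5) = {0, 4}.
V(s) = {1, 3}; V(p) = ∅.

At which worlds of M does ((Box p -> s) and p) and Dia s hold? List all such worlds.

Let φ = ((Box p -> s) and p) and Dia s. Evaluate φ at each world:
  0 (successors {1}): φ is false.
  1 (successors {1, 2, 4}): φ is false.
  2 (successors {1}): φ is false.
  3 (successors {0, 1}): φ is false.
  4 (successors {0, 1, 3}): φ is false.
  5 (successors {0, 4}): φ is false.
For instance, at 1:
  At 1: (Box p -> s) and p is false, Dia s is true, so ((Box p -> s) and p) and Dia s is false.
    At 1: Box p -> s is true, p is false, so (Box p -> s) and p is false.
      At 1: Box p is false, s is true, so Box p -> s is true.
    At 1: Dia s requires s at some successor in {1, 2, 4}.
      s holds at 1, so Dia s is true at 1.
Satisfying worlds: none.

none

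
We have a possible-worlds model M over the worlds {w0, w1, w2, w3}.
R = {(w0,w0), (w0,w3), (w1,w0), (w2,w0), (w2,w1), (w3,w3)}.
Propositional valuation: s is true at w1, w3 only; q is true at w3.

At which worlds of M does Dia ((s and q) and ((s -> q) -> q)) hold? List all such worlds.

w0, w3

Let φ = Dia ((s and q) and ((s -> q) -> q)). Evaluate φ at each world:
  w0 (successors {w0, w3}): φ is true.
  w1 (successors {w0}): φ is false.
  w2 (successors {w0, w1}): φ is false.
  w3 (successors {w3}): φ is true.
For instance, at w2:
  At w2: Dia ((s and q) and ((s -> q) -> q)) requires (s and q) and ((s -> q) -> q) at some successor in {w0, w1}.
    At w0: (s and q) and ((s -> q) -> q) is false.
    At w1: (s and q) and ((s -> q) -> q) is false.
  So Dia ((s and q) and ((s -> q) -> q)) is false at w2.
Satisfying worlds: {w0, w3}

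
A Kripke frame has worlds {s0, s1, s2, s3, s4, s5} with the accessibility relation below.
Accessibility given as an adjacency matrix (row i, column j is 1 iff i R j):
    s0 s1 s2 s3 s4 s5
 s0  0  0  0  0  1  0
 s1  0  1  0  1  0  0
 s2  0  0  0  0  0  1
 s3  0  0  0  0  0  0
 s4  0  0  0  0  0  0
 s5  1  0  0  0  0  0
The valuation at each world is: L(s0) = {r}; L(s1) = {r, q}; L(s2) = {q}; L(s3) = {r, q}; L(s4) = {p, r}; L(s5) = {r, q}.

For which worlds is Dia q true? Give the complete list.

s1, s2

Let φ = Dia q. Evaluate φ at each world:
  s0 (successors {s4}): φ is false.
  s1 (successors {s1, s3}): φ is true.
  s2 (successors {s5}): φ is true.
  s3 (successors ∅): φ is false.
  s4 (successors ∅): φ is false.
  s5 (successors {s0}): φ is false.
For instance, at s0:
  At s0: Dia q requires q at some successor in {s4}.
    At s4: q is false.
  So Dia q is false at s0.
Satisfying worlds: {s1, s2}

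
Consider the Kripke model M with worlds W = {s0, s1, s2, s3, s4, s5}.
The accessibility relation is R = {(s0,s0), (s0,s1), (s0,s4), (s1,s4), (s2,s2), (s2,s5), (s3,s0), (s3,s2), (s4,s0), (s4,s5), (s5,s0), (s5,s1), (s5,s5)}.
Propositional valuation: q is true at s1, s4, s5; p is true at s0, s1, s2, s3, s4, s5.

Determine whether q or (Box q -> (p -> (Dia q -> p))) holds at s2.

At s2: q is false, Box q -> (p -> (Dia q -> p)) is true, so q or (Box q -> (p -> (Dia q -> p))) is true.
  At s2: Box q is false, p -> (Dia q -> p) is true, so Box q -> (p -> (Dia q -> p)) is true.
    At s2: Box q requires q at every successor {s2, s5}.
      q fails at s2, so Box q is false at s2.
    At s2: p is true, Dia q -> p is true, so p -> (Dia q -> p) is true.
      At s2: Dia q is true, p is true, so Dia q -> p is true.

Yes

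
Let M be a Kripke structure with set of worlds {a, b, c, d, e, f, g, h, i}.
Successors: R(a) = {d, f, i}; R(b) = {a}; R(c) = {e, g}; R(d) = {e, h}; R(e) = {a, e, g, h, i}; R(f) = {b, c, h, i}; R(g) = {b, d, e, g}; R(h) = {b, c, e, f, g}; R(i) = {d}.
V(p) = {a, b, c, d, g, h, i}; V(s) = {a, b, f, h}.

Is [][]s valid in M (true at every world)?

No

Let φ = [][]s. Evaluate φ at each world:
  a (successors {d, f, i}): φ is false.
  b (successors {a}): φ is false.
  c (successors {e, g}): φ is false.
  d (successors {e, h}): φ is false.
  e (successors {a, e, g, h, i}): φ is false.
  f (successors {b, c, h, i}): φ is false.
  g (successors {b, d, e, g}): φ is false.
  h (successors {b, c, e, f, g}): φ is false.
  i (successors {d}): φ is false.
Detail at a (counterexample):
  At a: [][]s requires []s at every successor {d, f, i}.
    []s fails at d, so [][]s is false at a.
      At d: []s requires s at every successor {e, h}.
        s fails at e, so []s is false at d.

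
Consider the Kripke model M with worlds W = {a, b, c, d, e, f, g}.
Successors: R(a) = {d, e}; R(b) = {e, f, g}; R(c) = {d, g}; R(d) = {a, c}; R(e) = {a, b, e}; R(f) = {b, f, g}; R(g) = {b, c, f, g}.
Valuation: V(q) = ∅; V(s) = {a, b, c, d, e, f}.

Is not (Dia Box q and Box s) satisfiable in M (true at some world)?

Let φ = not (Dia Box q and Box s). Evaluate φ at each world:
  a (successors {d, e}): φ is true.
  b (successors {e, f, g}): φ is true.
  c (successors {d, g}): φ is true.
  d (successors {a, c}): φ is true.
  e (successors {a, b, e}): φ is true.
  f (successors {b, f, g}): φ is true.
  g (successors {b, c, f, g}): φ is true.
Detail at a (witness):
  At a: Dia Box q and Box s is false, so not (Dia Box q and Box s) is true.
    At a: Dia Box q is false, Box s is true, so Dia Box q and Box s is false.
      At a: Dia Box q requires Box q at some successor in {d, e}.
        At d: Box q is false.
        At e: Box q is false.
      So Dia Box q is false at a.
      At a: Box s requires s at every successor {d, e}.
        At d: s is true.
        At e: s is true.
      So Box s is true at a.

Yes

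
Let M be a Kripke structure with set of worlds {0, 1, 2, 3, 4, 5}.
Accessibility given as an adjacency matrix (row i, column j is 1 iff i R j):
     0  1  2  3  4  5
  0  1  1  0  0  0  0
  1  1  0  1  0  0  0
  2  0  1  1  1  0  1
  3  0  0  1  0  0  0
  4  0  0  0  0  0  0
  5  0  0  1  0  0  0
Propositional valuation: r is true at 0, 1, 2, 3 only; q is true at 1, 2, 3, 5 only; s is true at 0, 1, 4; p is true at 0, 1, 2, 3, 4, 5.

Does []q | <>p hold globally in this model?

Recall that []ψ holds at a world iff ψ holds at every accessible world, and <>ψ holds iff ψ holds at some accessible world.
Let φ = []q | <>p. Evaluate φ at each world:
  0 (successors {0, 1}): φ is true.
  1 (successors {0, 2}): φ is true.
  2 (successors {1, 2, 3, 5}): φ is true.
  3 (successors {2}): φ is true.
  4 (successors ∅): φ is true.
  5 (successors {2}): φ is true.
For instance, at 3:
  At 3: []q is true, <>p is true, so []q | <>p is true.
    At 3: []q requires q at every successor {2}.
      At 2: q is true.
    So []q is true at 3.
    At 3: <>p requires p at some successor in {2}.
      p holds at 2, so <>p is true at 3.

Yes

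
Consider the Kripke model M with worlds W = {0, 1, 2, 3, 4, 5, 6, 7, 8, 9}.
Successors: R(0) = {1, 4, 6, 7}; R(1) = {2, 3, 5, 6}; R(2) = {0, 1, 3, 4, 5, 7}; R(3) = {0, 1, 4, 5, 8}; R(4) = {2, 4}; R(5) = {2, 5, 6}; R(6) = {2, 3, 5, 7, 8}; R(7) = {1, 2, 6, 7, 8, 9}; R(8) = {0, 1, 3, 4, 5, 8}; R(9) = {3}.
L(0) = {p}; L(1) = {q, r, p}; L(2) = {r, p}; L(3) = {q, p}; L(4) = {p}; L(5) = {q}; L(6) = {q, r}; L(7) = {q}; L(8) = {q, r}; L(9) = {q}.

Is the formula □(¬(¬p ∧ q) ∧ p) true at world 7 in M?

No

At 7: □(¬(¬p ∧ q) ∧ p) requires ¬(¬p ∧ q) ∧ p at every successor {1, 2, 6, 7, 8, 9}.
  ¬(¬p ∧ q) ∧ p fails at 6, so □(¬(¬p ∧ q) ∧ p) is false at 7.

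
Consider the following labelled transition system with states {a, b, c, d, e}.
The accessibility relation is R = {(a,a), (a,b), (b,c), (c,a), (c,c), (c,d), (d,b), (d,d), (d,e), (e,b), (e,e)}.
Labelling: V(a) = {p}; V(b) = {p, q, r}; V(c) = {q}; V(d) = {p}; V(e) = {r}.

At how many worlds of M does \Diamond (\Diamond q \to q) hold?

5

Recall that \Diamond ψ holds at a world iff ψ holds at some accessible world.
Let φ = \Diamond (\Diamond q \to q). Evaluate φ at each world:
  a (successors {a, b}): φ is true.
  b (successors {c}): φ is true.
  c (successors {a, c, d}): φ is true.
  d (successors {b, d, e}): φ is true.
  e (successors {b, e}): φ is true.
For instance, at b:
  At b: \Diamond (\Diamond q \to q) requires \Diamond q \to q at some successor in {c}.
    \Diamond q \to q holds at c, so \Diamond (\Diamond q \to q) is true at b.
      At c: \Diamond q is true, q is true, so \Diamond q \to q is true.
Satisfying worlds: {a, b, c, d, e}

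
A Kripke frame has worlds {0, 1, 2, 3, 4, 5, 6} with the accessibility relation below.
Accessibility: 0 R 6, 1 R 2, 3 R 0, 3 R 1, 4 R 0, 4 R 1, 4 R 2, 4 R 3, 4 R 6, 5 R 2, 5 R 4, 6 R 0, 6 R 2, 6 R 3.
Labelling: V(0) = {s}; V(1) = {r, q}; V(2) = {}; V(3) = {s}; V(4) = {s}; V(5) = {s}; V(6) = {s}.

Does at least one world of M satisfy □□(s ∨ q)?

Yes

Let φ = □□(s ∨ q). Evaluate φ at each world:
  0 (successors {6}): φ is false.
  1 (successors {2}): φ is true.
  2 (successors ∅): φ is true.
  3 (successors {0, 1}): φ is false.
  4 (successors {0, 1, 2, 3, 6}): φ is false.
  5 (successors {2, 4}): φ is false.
  6 (successors {0, 2, 3}): φ is true.
Detail at 1 (witness):
  At 1: □□(s ∨ q) requires □(s ∨ q) at every successor {2}.
      At 2: no accessible worlds, so □(s ∨ q) holds vacuously.
  So □□(s ∨ q) is true at 1.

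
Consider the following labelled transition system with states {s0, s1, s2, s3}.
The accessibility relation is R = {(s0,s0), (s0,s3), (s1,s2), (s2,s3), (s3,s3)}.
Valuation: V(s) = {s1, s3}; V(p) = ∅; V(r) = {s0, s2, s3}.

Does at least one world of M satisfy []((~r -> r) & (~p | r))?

Recall that []ψ holds at a world iff ψ holds at every accessible world, and <>ψ holds iff ψ holds at some accessible world.
Let φ = []((~r -> r) & (~p | r)). Evaluate φ at each world:
  s0 (successors {s0, s3}): φ is true.
  s1 (successors {s2}): φ is true.
  s2 (successors {s3}): φ is true.
  s3 (successors {s3}): φ is true.
Detail at s0 (witness):
  At s0: []((~r -> r) & (~p | r)) requires (~r -> r) & (~p | r) at every successor {s0, s3}.
    At s0: (~r -> r) & (~p | r) is true.
    At s3: (~r -> r) & (~p | r) is true.
  So []((~r -> r) & (~p | r)) is true at s0.

Yes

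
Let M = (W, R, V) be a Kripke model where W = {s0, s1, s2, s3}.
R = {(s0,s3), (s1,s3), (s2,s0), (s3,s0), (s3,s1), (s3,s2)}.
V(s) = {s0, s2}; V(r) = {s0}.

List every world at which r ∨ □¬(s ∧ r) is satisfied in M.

Let φ = r ∨ □¬(s ∧ r). Evaluate φ at each world:
  s0 (successors {s3}): φ is true.
  s1 (successors {s3}): φ is true.
  s2 (successors {s0}): φ is false.
  s3 (successors {s0, s1, s2}): φ is false.
For instance, at s3:
  At s3: r is false, □¬(s ∧ r) is false, so r ∨ □¬(s ∧ r) is false.
    At s3: □¬(s ∧ r) requires ¬(s ∧ r) at every successor {s0, s1, s2}.
      ¬(s ∧ r) fails at s0, so □¬(s ∧ r) is false at s3.
Satisfying worlds: {s0, s1}

s0, s1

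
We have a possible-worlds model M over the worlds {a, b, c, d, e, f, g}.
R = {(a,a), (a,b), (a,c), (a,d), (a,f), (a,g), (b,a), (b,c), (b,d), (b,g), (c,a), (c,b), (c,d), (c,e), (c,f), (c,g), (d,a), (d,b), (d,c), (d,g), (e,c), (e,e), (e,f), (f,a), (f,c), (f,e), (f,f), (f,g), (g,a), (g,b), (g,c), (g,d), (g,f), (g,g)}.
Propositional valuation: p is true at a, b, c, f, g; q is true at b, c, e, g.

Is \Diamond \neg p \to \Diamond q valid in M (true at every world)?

Let φ = \Diamond \neg p \to \Diamond q. Evaluate φ at each world:
  a (successors {a, b, c, d, f, g}): φ is true.
  b (successors {a, c, d, g}): φ is true.
  c (successors {a, b, d, e, f, g}): φ is true.
  d (successors {a, b, c, g}): φ is true.
  e (successors {c, e, f}): φ is true.
  f (successors {a, c, e, f, g}): φ is true.
  g (successors {a, b, c, d, f, g}): φ is true.
For instance, at d:
  At d: \Diamond \neg p is false, \Diamond q is true, so \Diamond \neg p \to \Diamond q is true.
    At d: \Diamond \neg p requires \neg p at some successor in {a, b, c, g}.
      At a: \neg p is false.
      At b: \neg p is false.
      At c: \neg p is false.
      At g: \neg p is false.
    So \Diamond \neg p is false at d.
    At d: \Diamond q requires q at some successor in {a, b, c, g}.
      q holds at b, so \Diamond q is true at d.

Yes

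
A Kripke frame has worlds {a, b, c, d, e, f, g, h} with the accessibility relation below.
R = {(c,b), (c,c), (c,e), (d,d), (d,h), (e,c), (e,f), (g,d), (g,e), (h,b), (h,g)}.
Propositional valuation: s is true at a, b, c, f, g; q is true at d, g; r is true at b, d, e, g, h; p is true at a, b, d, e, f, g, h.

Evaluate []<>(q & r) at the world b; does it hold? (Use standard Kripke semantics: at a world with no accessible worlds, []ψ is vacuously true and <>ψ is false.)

Yes

Recall that []ψ holds at a world iff ψ holds at every accessible world, and <>ψ holds iff ψ holds at some accessible world.
At b: no accessible worlds, so []<>(q & r) holds vacuously.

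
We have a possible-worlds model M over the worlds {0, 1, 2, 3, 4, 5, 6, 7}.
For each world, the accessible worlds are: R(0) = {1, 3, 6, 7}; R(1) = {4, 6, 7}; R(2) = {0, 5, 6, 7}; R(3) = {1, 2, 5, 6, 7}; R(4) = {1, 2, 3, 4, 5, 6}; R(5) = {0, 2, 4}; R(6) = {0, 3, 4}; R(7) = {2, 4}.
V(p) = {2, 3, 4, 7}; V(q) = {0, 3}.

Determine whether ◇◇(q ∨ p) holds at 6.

At 6: ◇◇(q ∨ p) requires ◇(q ∨ p) at some successor in {0, 3, 4}.
  ◇(q ∨ p) holds at 0, so ◇◇(q ∨ p) is true at 6.
    At 0: ◇(q ∨ p) requires q ∨ p at some successor in {1, 3, 6, 7}.
      q ∨ p holds at 3, so ◇(q ∨ p) is true at 0.

Yes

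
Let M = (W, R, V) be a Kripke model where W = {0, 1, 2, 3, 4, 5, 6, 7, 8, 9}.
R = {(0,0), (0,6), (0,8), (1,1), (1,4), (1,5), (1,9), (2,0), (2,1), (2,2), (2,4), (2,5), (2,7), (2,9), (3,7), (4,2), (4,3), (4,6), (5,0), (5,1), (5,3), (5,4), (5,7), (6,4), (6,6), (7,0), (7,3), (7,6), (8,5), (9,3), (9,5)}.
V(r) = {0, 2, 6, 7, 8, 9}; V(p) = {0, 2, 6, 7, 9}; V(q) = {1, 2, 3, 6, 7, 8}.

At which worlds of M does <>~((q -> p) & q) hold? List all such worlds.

Recall that <>ψ holds at a world iff ψ holds at some accessible world.
Let φ = <>~((q -> p) & q). Evaluate φ at each world:
  0 (successors {0, 6, 8}): φ is true.
  1 (successors {1, 4, 5, 9}): φ is true.
  2 (successors {0, 1, 2, 4, 5, 7, 9}): φ is true.
  3 (successors {7}): φ is false.
  4 (successors {2, 3, 6}): φ is true.
  5 (successors {0, 1, 3, 4, 7}): φ is true.
  6 (successors {4, 6}): φ is true.
  7 (successors {0, 3, 6}): φ is true.
  8 (successors {5}): φ is true.
  9 (successors {3, 5}): φ is true.
For instance, at 7:
  At 7: <>~((q -> p) & q) requires ~((q -> p) & q) at some successor in {0, 3, 6}.
    ~((q -> p) & q) holds at 0, so <>~((q -> p) & q) is true at 7.
Satisfying worlds: {0, 1, 2, 4, 5, 6, 7, 8, 9}

0, 1, 2, 4, 5, 6, 7, 8, 9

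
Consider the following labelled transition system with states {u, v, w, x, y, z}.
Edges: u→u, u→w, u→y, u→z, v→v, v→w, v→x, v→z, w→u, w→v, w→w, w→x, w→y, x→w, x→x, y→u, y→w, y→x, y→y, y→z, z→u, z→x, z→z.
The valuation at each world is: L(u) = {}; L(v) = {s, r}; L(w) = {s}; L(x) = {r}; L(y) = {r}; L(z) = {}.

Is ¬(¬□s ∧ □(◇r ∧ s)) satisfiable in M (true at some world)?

Yes

Recall that □ψ holds at a world iff ψ holds at every accessible world, and ◇ψ holds iff ψ holds at some accessible world.
Let φ = ¬(¬□s ∧ □(◇r ∧ s)). Evaluate φ at each world:
  u (successors {u, w, y, z}): φ is true.
  v (successors {v, w, x, z}): φ is true.
  w (successors {u, v, w, x, y}): φ is true.
  x (successors {w, x}): φ is true.
  y (successors {u, w, x, y, z}): φ is true.
  z (successors {u, x, z}): φ is true.
Detail at u (witness):
  At u: ¬□s ∧ □(◇r ∧ s) is false, so ¬(¬□s ∧ □(◇r ∧ s)) is true.
    At u: ¬□s is true, □(◇r ∧ s) is false, so ¬□s ∧ □(◇r ∧ s) is false.
      At u: □s is false, so ¬□s is true.
      At u: □(◇r ∧ s) requires ◇r ∧ s at every successor {u, w, y, z}.
        ◇r ∧ s fails at u, so □(◇r ∧ s) is false at u.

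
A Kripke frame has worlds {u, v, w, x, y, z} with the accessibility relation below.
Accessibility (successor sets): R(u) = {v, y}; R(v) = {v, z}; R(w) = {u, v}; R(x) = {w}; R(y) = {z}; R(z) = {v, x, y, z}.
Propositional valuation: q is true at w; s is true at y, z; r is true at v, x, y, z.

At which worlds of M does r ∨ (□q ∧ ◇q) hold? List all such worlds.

v, x, y, z

Recall that □ψ holds at a world iff ψ holds at every accessible world, and ◇ψ holds iff ψ holds at some accessible world.
Let φ = r ∨ (□q ∧ ◇q). Evaluate φ at each world:
  u (successors {v, y}): φ is false.
  v (successors {v, z}): φ is true.
  w (successors {u, v}): φ is false.
  x (successors {w}): φ is true.
  y (successors {z}): φ is true.
  z (successors {v, x, y, z}): φ is true.
For instance, at u:
  At u: r is false, □q ∧ ◇q is false, so r ∨ (□q ∧ ◇q) is false.
    At u: □q is false, ◇q is false, so □q ∧ ◇q is false.
      At u: □q requires q at every successor {v, y}.
        q fails at v, so □q is false at u.
      At u: ◇q requires q at some successor in {v, y}.
        At v: q is false.
        At y: q is false.
      So ◇q is false at u.
Satisfying worlds: {v, x, y, z}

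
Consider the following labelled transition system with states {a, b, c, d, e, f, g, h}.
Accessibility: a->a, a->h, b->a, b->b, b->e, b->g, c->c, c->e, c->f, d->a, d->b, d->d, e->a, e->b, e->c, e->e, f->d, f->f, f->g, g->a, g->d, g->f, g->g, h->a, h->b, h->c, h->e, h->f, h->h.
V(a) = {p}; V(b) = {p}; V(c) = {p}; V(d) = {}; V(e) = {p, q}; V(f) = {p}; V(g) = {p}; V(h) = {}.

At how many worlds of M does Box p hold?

3

Recall that Box ψ holds at a world iff ψ holds at every accessible world, and Dia ψ holds iff ψ holds at some accessible world.
Let φ = Box p. Evaluate φ at each world:
  a (successors {a, h}): φ is false.
  b (successors {a, b, e, g}): φ is true.
  c (successors {c, e, f}): φ is true.
  d (successors {a, b, d}): φ is false.
  e (successors {a, b, c, e}): φ is true.
  f (successors {d, f, g}): φ is false.
  g (successors {a, d, f, g}): φ is false.
  h (successors {a, b, c, e, f, h}): φ is false.
For instance, at c:
  At c: Box p requires p at every successor {c, e, f}.
    At c: p is true.
    At e: p is true.
    At f: p is true.
  So Box p is true at c.
Satisfying worlds: {b, c, e}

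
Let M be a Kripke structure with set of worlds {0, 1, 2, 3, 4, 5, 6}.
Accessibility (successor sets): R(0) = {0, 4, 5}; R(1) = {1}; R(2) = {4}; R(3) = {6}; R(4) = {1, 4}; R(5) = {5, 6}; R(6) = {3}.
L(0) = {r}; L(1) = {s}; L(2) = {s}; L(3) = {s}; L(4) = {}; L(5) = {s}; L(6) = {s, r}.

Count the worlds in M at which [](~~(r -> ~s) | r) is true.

7

Let φ = [](~~(r -> ~s) | r). Evaluate φ at each world:
  0 (successors {0, 4, 5}): φ is true.
  1 (successors {1}): φ is true.
  2 (successors {4}): φ is true.
  3 (successors {6}): φ is true.
  4 (successors {1, 4}): φ is true.
  5 (successors {5, 6}): φ is true.
  6 (successors {3}): φ is true.
For instance, at 0:
  At 0: [](~~(r -> ~s) | r) requires ~~(r -> ~s) | r at every successor {0, 4, 5}.
    At 0: ~~(r -> ~s) | r is true.
    At 4: ~~(r -> ~s) | r is true.
    At 5: ~~(r -> ~s) | r is true.
  So [](~~(r -> ~s) | r) is true at 0.
Satisfying worlds: {0, 1, 2, 3, 4, 5, 6}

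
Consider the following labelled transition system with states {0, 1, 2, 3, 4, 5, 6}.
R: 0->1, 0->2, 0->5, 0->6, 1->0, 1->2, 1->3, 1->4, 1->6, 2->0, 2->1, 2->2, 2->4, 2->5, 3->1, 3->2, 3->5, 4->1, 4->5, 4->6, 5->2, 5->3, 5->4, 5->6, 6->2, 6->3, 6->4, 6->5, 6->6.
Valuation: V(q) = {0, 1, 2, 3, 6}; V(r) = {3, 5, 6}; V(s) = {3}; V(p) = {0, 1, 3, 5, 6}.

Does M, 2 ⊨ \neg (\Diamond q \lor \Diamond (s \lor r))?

Recall that \Diamond ψ holds at a world iff ψ holds at some accessible world.
At 2: \Diamond q \lor \Diamond (s \lor r) is true, so \neg (\Diamond q \lor \Diamond (s \lor r)) is false.
  At 2: \Diamond q is true, \Diamond (s \lor r) is true, so \Diamond q \lor \Diamond (s \lor r) is true.
    At 2: \Diamond q requires q at some successor in {0, 1, 2, 4, 5}.
      q holds at 0, so \Diamond q is true at 2.
    At 2: \Diamond (s \lor r) requires s \lor r at some successor in {0, 1, 2, 4, 5}.
      s \lor r holds at 5, so \Diamond (s \lor r) is true at 2.

No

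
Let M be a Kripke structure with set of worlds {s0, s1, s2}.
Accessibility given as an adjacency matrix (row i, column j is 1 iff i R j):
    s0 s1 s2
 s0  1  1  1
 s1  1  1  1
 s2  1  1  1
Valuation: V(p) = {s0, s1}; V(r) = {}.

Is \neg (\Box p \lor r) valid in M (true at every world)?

Yes

Recall that \Box ψ holds at a world iff ψ holds at every accessible world, and \Diamond ψ holds iff ψ holds at some accessible world.
Let φ = \neg (\Box p \lor r). Evaluate φ at each world:
  s0 (successors {s0, s1, s2}): φ is true.
  s1 (successors {s0, s1, s2}): φ is true.
  s2 (successors {s0, s1, s2}): φ is true.
For instance, at s1:
  At s1: \Box p \lor r is false, so \neg (\Box p \lor r) is true.
    At s1: \Box p is false, r is false, so \Box p \lor r is false.
      At s1: \Box p requires p at every successor {s0, s1, s2}.
        p fails at s2, so \Box p is false at s1.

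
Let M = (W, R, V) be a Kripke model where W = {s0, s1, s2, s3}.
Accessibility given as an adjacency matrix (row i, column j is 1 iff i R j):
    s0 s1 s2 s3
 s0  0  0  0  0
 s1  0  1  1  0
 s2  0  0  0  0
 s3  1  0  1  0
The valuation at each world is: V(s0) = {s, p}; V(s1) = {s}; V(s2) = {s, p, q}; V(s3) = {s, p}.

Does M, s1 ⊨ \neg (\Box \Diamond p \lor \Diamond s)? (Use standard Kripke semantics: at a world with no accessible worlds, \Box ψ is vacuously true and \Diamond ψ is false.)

At s1: \Box \Diamond p \lor \Diamond s is true, so \neg (\Box \Diamond p \lor \Diamond s) is false.
  At s1: \Box \Diamond p is false, \Diamond s is true, so \Box \Diamond p \lor \Diamond s is true.
    At s1: \Box \Diamond p requires \Diamond p at every successor {s1, s2}.
      \Diamond p fails at s2, so \Box \Diamond p is false at s1.
    At s1: \Diamond s requires s at some successor in {s1, s2}.
      s holds at s1, so \Diamond s is true at s1.

No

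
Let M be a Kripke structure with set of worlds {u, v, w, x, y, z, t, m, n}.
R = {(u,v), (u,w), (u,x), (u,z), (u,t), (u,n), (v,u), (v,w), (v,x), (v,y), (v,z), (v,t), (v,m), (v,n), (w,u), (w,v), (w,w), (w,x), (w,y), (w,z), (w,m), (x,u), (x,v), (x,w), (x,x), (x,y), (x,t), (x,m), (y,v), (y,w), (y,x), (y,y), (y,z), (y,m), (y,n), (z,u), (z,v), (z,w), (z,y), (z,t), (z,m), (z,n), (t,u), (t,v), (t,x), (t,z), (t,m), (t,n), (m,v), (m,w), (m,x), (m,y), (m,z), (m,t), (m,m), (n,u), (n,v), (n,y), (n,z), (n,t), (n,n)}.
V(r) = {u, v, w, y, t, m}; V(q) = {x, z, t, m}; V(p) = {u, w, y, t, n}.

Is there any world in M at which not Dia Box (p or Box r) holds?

Let φ = not Dia Box (p or Box r). Evaluate φ at each world:
  u (successors {v, w, x, z, t, n}): φ is true.
  v (successors {u, w, x, y, z, t, m, n}): φ is true.
  w (successors {u, v, w, x, y, z, m}): φ is true.
  x (successors {u, v, w, x, y, t, m}): φ is true.
  y (successors {v, w, x, y, z, m, n}): φ is true.
  z (successors {u, v, w, y, t, m, n}): φ is true.
  t (successors {u, v, x, z, m, n}): φ is true.
  m (successors {v, w, x, y, z, t, m}): φ is true.
  n (successors {u, v, y, z, t, n}): φ is true.
Detail at u (witness):
  At u: Dia Box (p or Box r) is false, so not Dia Box (p or Box r) is true.
    At u: Dia Box (p or Box r) requires Box (p or Box r) at some successor in {v, w, x, z, t, n}.
      At v: Box (p or Box r) is false.
      At w: Box (p or Box r) is false.
      At x: Box (p or Box r) is false.
      At z: Box (p or Box r) is false.
      At t: Box (p or Box r) is false.
      At n: Box (p or Box r) is false.
    So Dia Box (p or Box r) is false at u.

Yes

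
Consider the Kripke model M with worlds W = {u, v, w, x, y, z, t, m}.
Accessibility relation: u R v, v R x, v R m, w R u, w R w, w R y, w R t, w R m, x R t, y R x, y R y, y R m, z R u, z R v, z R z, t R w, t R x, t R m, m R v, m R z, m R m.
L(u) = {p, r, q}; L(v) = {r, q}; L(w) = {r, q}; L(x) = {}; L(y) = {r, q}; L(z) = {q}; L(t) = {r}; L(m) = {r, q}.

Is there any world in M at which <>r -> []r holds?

Let φ = <>r -> []r. Evaluate φ at each world:
  u (successors {v}): φ is true.
  v (successors {x, m}): φ is false.
  w (successors {u, w, y, t, m}): φ is true.
  x (successors {t}): φ is true.
  y (successors {x, y, m}): φ is false.
  z (successors {u, v, z}): φ is false.
  t (successors {w, x, m}): φ is false.
  m (successors {v, z, m}): φ is false.
Detail at u (witness):
  At u: <>r is true, []r is true, so <>r -> []r is true.
    At u: <>r requires r at some successor in {v}.
      r holds at v, so <>r is true at u.
    At u: []r requires r at every successor {v}.
      At v: r is true.
    So []r is true at u.

Yes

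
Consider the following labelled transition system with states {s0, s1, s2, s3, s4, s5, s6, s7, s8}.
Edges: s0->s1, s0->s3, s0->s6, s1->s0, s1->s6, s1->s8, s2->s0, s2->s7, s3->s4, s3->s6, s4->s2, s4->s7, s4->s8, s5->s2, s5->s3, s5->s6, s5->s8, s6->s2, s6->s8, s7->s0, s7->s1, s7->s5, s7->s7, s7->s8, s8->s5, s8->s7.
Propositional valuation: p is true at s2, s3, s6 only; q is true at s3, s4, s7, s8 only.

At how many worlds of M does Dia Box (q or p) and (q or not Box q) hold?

6

Let φ = Dia Box (q or p) and (q or not Box q). Evaluate φ at each world:
  s0 (successors {s1, s3, s6}): φ is true.
  s1 (successors {s0, s6, s8}): φ is true.
  s2 (successors {s0, s7}): φ is false.
  s3 (successors {s4, s6}): φ is true.
  s4 (successors {s2, s7, s8}): φ is false.
  s5 (successors {s2, s3, s6, s8}): φ is true.
  s6 (successors {s2, s8}): φ is false.
  s7 (successors {s0, s1, s5, s7, s8}): φ is true.
  s8 (successors {s5, s7}): φ is true.
For instance, at s5:
  At s5: Dia Box (q or p) is true, q or not Box q is true, so Dia Box (q or p) and (q or not Box q) is true.
    At s5: Dia Box (q or p) requires Box (q or p) at some successor in {s2, s3, s6, s8}.
      Box (q or p) holds at s3, so Dia Box (q or p) is true at s5.
    At s5: q is false, not Box q is true, so q or not Box q is true.
      At s5: Box q is false, so not Box q is true.
Satisfying worlds: {s0, s1, s3, s5, s7, s8}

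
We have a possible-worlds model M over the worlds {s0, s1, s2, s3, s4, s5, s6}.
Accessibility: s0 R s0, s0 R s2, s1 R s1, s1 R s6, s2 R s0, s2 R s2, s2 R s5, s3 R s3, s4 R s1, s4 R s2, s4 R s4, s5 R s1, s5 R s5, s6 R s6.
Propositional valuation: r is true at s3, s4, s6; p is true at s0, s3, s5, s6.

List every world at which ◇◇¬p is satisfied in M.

Let φ = ◇◇¬p. Evaluate φ at each world:
  s0 (successors {s0, s2}): φ is true.
  s1 (successors {s1, s6}): φ is true.
  s2 (successors {s0, s2, s5}): φ is true.
  s3 (successors {s3}): φ is false.
  s4 (successors {s1, s2, s4}): φ is true.
  s5 (successors {s1, s5}): φ is true.
  s6 (successors {s6}): φ is false.
For instance, at s5:
  At s5: ◇◇¬p requires ◇¬p at some successor in {s1, s5}.
    ◇¬p holds at s1, so ◇◇¬p is true at s5.
      At s1: ◇¬p requires ¬p at some successor in {s1, s6}.
        ¬p holds at s1, so ◇¬p is true at s1.
Satisfying worlds: {s0, s1, s2, s4, s5}

s0, s1, s2, s4, s5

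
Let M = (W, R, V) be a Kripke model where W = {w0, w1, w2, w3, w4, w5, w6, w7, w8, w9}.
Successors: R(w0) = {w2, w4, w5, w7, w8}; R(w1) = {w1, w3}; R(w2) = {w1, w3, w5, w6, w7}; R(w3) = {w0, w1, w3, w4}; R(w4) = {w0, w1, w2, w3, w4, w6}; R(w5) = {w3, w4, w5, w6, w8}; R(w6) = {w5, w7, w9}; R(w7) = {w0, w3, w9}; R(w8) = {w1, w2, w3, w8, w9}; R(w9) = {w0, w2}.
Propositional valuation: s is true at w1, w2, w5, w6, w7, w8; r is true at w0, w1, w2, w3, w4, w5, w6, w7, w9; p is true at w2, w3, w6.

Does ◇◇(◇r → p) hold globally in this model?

Let φ = ◇◇(◇r → p). Evaluate φ at each world:
  w0 (successors {w2, w4, w5, w7, w8}): φ is true.
  w1 (successors {w1, w3}): φ is true.
  w2 (successors {w1, w3, w5, w6, w7}): φ is true.
  w3 (successors {w0, w1, w3, w4}): φ is true.
  w4 (successors {w0, w1, w2, w3, w4, w6}): φ is true.
  w5 (successors {w3, w4, w5, w6, w8}): φ is true.
  w6 (successors {w5, w7, w9}): φ is true.
  w7 (successors {w0, w3, w9}): φ is true.
  w8 (successors {w1, w2, w3, w8, w9}): φ is true.
  w9 (successors {w0, w2}): φ is true.
For instance, at w9:
  At w9: ◇◇(◇r → p) requires ◇(◇r → p) at some successor in {w0, w2}.
    ◇(◇r → p) holds at w0, so ◇◇(◇r → p) is true at w9.
      At w0: ◇(◇r → p) requires ◇r → p at some successor in {w2, w4, w5, w7, w8}.
        ◇r → p holds at w2, so ◇(◇r → p) is true at w0.

Yes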